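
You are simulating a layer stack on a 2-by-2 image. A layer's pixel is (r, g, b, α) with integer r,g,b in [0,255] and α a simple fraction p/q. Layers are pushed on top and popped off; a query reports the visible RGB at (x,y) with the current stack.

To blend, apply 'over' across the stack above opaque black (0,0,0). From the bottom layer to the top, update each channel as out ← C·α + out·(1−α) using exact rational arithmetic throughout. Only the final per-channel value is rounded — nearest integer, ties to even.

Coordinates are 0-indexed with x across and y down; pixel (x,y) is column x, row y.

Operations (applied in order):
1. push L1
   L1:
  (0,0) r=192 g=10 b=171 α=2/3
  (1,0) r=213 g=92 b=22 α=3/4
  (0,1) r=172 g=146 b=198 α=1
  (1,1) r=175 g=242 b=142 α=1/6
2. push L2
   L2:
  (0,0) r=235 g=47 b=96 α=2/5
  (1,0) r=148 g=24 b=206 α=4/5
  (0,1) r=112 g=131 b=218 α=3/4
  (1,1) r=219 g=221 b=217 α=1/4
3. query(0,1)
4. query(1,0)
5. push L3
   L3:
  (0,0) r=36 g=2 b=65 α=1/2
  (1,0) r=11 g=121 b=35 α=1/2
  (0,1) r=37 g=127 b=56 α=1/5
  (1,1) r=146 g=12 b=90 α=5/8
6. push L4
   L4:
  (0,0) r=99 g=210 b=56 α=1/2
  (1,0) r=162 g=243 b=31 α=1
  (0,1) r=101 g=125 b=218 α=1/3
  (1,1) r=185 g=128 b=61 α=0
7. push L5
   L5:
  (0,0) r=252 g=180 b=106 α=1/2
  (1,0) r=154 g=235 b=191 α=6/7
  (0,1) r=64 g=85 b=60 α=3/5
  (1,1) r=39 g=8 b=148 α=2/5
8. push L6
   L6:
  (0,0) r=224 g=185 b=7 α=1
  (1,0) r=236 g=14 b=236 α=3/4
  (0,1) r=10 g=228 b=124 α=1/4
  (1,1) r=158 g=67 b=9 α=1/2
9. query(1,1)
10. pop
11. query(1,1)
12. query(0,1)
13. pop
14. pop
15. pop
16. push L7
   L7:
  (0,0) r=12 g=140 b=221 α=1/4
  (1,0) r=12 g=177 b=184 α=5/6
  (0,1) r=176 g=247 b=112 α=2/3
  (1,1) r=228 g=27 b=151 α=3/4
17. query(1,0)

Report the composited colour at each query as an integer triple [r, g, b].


at x=0,y=1 over L1,L2:
after L1 α=1: [172, 146, 198]
after L2 α=3/4: [127, 539/4, 213]
rounded: [127, 135, 213]

at x=1,y=0 over L1,L2:
+L1 (α=3/4) → [639/4, 69, 33/2]
+L2 (α=4/5) → [3007/20, 33, 1681/10]
= [150, 33, 168]

query (1,1) [L1,L2,L3,L4,L5,L6] — begin 0,0,0
after L1 α=1/6: [175/6, 121/3, 71/3]
after L2 α=1/4: [613/8, 171/2, 72]
after L3 α=5/8: [7679/64, 633/16, 333/4]
after L4 α=0: [7679/64, 633/16, 333/4]
after L5 α=2/5: [28029/320, 431/16, 2183/20]
after L6 α=1/2: [78589/640, 1503/32, 2363/40]
= [123, 47, 59]

(1,1) stack=L1,L2,L3,L4,L5; from [0,0,0]:
+L1 (α=1/6) → [175/6, 121/3, 71/3]
+L2 (α=1/4) → [613/8, 171/2, 72]
+L3 (α=5/8) → [7679/64, 633/16, 333/4]
+L4 (α=0) → [7679/64, 633/16, 333/4]
+L5 (α=2/5) → [28029/320, 431/16, 2183/20]
= [88, 27, 109]

query (0,1) [L1,L2,L3,L4,L5] — begin 0,0,0
after L1 α=1: [172, 146, 198]
after L2 α=3/4: [127, 539/4, 213]
after L3 α=1/5: [109, 666/5, 908/5]
after L4 α=1/3: [319/3, 1957/15, 2906/15]
after L5 α=3/5: [1214/15, 7739/75, 8512/75]
→ [81, 103, 113]

(1,0) stack=L1,L2,L7; from [0,0,0]:
after L1 α=3/4: [639/4, 69, 33/2]
after L2 α=4/5: [3007/20, 33, 1681/10]
after L7 α=5/6: [4207/120, 153, 3627/20]
rounded: [35, 153, 181]


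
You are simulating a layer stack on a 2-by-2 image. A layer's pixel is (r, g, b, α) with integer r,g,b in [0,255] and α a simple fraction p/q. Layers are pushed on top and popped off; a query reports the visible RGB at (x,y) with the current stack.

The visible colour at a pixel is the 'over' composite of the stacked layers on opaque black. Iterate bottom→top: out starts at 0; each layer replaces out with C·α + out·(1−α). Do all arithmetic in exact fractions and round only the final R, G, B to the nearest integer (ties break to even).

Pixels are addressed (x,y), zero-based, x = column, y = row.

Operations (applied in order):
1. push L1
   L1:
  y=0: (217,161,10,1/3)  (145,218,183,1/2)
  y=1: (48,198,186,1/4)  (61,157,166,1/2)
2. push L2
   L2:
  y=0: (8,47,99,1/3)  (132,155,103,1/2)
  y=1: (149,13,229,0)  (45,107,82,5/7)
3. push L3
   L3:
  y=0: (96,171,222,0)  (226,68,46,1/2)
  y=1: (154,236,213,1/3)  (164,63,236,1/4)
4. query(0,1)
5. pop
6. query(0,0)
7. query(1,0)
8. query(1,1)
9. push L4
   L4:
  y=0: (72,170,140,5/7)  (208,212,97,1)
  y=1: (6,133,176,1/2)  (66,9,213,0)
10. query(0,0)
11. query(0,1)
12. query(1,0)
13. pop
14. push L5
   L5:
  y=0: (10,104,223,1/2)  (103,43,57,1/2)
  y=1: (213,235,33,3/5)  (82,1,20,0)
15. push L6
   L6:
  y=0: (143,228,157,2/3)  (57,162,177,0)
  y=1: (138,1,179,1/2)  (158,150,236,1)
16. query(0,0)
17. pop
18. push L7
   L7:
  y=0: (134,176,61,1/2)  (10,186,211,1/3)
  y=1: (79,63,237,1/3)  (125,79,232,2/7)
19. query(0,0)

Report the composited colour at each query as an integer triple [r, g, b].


(0,1) stack=L1,L2,L3; from [0,0,0]:
after L1 α=1/4: [12, 99/2, 93/2]
after L2 α=0: [12, 99/2, 93/2]
after L3 α=1/3: [178/3, 335/3, 102]
= [59, 112, 102]

at x=0,y=0 over L1,L2:
L1 α=1/3: [217/3, 161/3, 10/3]
L2 α=1/3: [458/9, 463/9, 317/9]
→ [51, 51, 35]

query (1,0) [L1,L2] — begin 0,0,0
after L1 α=1/2: [145/2, 109, 183/2]
after L2 α=1/2: [409/4, 132, 389/4]
rounded: [102, 132, 97]

at x=1,y=1 over L1,L2:
+L1 (α=1/2) → [61/2, 157/2, 83]
+L2 (α=5/7) → [286/7, 692/7, 576/7]
rounded: [41, 99, 82]

at x=0,y=0 over L1,L2,L4:
L1 α=1/3: [217/3, 161/3, 10/3]
L2 α=1/3: [458/9, 463/9, 317/9]
L4 α=5/7: [4156/63, 8576/63, 6934/63]
= [66, 136, 110]

query (0,1) [L1,L2,L4] — begin 0,0,0
+L1 (α=1/4) → [12, 99/2, 93/2]
+L2 (α=0) → [12, 99/2, 93/2]
+L4 (α=1/2) → [9, 365/4, 445/4]
→ [9, 91, 111]

query (1,0) [L1,L2,L4] — begin 0,0,0
after L1 α=1/2: [145/2, 109, 183/2]
after L2 α=1/2: [409/4, 132, 389/4]
after L4 α=1: [208, 212, 97]
rounded: [208, 212, 97]

(0,0) stack=L1,L2,L5,L6; from [0,0,0]:
after L1 α=1/3: [217/3, 161/3, 10/3]
after L2 α=1/3: [458/9, 463/9, 317/9]
after L5 α=1/2: [274/9, 1399/18, 1162/9]
after L6 α=2/3: [2848/27, 9607/54, 3988/27]
→ [105, 178, 148]

query (0,0) [L1,L2,L5,L7] — begin 0,0,0
L1 α=1/3: [217/3, 161/3, 10/3]
L2 α=1/3: [458/9, 463/9, 317/9]
L5 α=1/2: [274/9, 1399/18, 1162/9]
L7 α=1/2: [740/9, 4567/36, 1711/18]
rounded: [82, 127, 95]


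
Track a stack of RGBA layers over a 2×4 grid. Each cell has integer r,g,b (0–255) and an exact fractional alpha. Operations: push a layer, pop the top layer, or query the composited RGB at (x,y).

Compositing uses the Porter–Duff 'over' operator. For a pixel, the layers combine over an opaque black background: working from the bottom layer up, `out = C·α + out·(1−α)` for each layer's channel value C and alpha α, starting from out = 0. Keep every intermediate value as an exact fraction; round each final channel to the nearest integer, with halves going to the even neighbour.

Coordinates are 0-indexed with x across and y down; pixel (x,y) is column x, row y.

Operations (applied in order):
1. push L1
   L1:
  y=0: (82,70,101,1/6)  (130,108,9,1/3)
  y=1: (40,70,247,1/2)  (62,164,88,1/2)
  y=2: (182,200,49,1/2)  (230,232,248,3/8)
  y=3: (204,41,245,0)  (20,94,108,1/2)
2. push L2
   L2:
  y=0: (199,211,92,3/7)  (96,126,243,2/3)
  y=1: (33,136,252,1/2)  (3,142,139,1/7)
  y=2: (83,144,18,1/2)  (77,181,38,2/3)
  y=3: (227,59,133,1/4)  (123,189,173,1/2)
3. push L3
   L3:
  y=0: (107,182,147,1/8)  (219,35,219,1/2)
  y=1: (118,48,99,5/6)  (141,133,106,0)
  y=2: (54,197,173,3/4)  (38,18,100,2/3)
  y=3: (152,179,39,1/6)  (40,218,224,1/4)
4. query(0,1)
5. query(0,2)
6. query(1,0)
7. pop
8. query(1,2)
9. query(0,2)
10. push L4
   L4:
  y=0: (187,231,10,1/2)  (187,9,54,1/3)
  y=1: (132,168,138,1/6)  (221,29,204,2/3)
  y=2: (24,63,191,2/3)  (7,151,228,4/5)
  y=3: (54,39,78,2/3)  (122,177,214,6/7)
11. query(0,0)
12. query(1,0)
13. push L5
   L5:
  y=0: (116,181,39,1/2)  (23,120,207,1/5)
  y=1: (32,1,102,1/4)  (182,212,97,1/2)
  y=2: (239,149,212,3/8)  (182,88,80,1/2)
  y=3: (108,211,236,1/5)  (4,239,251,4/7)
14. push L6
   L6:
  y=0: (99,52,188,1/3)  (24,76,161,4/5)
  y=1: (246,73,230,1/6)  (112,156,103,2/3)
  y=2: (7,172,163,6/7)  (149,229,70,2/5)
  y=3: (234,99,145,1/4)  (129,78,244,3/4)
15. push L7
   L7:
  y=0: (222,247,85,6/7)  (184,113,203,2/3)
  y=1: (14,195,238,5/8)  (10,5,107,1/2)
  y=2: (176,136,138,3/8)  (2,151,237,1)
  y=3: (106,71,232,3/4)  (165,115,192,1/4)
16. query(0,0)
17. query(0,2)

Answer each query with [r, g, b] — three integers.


query (0,1) [L1,L2,L3] — begin 0,0,0
L1 α=1/2: [20, 35, 247/2]
L2 α=1/2: [53/2, 171/2, 751/4]
L3 α=5/6: [411/4, 217/4, 2731/24]
rounded: [103, 54, 114]

(0,2) stack=L1,L2,L3; from [0,0,0]:
+L1 (α=1/2) → [91, 100, 49/2]
+L2 (α=1/2) → [87, 122, 85/4]
+L3 (α=3/4) → [249/4, 713/4, 2161/16]
= [62, 178, 135]

(1,0) stack=L1,L2,L3; from [0,0,0]:
+L1 (α=1/3) → [130/3, 36, 3]
+L2 (α=2/3) → [706/9, 96, 163]
+L3 (α=1/2) → [2677/18, 131/2, 191]
= [149, 66, 191]

(1,2) stack=L1,L2; from [0,0,0]:
after L1 α=3/8: [345/4, 87, 93]
after L2 α=2/3: [961/12, 449/3, 169/3]
= [80, 150, 56]

query (0,2) [L1,L2] — begin 0,0,0
+L1 (α=1/2) → [91, 100, 49/2]
+L2 (α=1/2) → [87, 122, 85/4]
→ [87, 122, 21]

at x=0,y=0 over L1,L2,L4:
after L1 α=1/6: [41/3, 35/3, 101/6]
after L2 α=3/7: [1955/21, 2039/21, 1030/21]
after L4 α=1/2: [2941/21, 3445/21, 620/21]
→ [140, 164, 30]

query (1,0) [L1,L2,L4] — begin 0,0,0
after L1 α=1/3: [130/3, 36, 3]
after L2 α=2/3: [706/9, 96, 163]
after L4 α=1/3: [3095/27, 67, 380/3]
→ [115, 67, 127]

(0,0) stack=L1,L2,L4,L5,L6,L7; from [0,0,0]:
after L1 α=1/6: [41/3, 35/3, 101/6]
after L2 α=3/7: [1955/21, 2039/21, 1030/21]
after L4 α=1/2: [2941/21, 3445/21, 620/21]
after L5 α=1/2: [5377/42, 3623/21, 1439/42]
after L6 α=1/3: [7456/63, 8338/63, 5387/63]
after L7 α=6/7: [91372/441, 101704/441, 37517/441]
= [207, 231, 85]

(0,2) stack=L1,L2,L4,L5,L6,L7; from [0,0,0]:
L1 α=1/2: [91, 100, 49/2]
L2 α=1/2: [87, 122, 85/4]
L4 α=2/3: [45, 248/3, 1613/12]
L5 α=3/8: [471/4, 2581/24, 15697/96]
L6 α=6/7: [639/28, 3907/24, 15655/96]
L7 α=3/8: [17979/224, 29327/192, 118019/768]
→ [80, 153, 154]


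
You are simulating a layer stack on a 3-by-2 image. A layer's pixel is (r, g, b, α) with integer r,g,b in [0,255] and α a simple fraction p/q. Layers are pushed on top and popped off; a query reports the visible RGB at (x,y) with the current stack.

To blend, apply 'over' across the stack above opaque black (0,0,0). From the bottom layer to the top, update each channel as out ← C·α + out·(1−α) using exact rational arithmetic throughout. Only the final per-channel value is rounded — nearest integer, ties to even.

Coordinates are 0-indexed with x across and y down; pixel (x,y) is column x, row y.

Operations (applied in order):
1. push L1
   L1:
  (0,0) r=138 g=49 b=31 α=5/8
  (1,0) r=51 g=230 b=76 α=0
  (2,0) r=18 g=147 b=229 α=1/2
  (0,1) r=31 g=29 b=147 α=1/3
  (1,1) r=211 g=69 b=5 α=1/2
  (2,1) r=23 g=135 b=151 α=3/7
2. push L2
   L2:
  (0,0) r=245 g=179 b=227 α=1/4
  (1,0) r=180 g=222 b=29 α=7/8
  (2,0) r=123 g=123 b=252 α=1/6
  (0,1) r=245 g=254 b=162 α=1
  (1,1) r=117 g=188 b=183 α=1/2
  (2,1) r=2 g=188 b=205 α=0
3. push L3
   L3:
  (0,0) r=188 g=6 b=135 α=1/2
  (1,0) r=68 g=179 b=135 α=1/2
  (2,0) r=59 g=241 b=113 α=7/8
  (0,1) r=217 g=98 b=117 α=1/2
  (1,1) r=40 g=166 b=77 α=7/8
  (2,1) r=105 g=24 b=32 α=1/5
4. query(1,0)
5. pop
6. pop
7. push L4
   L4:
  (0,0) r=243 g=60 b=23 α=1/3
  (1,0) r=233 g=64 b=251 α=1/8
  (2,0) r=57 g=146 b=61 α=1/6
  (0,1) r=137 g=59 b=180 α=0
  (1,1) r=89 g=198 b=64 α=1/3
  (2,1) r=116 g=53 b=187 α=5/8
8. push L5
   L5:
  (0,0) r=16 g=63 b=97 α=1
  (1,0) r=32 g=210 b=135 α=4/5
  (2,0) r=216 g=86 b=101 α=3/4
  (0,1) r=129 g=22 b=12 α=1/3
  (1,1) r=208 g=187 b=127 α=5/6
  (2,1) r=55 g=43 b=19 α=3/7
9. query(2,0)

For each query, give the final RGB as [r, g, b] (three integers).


query (1,0) [L1,L2,L3] — begin 0,0,0
L1 α=0: [0, 0, 0]
L2 α=7/8: [315/2, 777/4, 203/8]
L3 α=1/2: [451/4, 1493/8, 1283/16]
→ [113, 187, 80]

(2,0) stack=L1,L4,L5; from [0,0,0]:
+L1 (α=1/2) → [9, 147/2, 229/2]
+L4 (α=1/6) → [17, 1027/12, 1267/12]
+L5 (α=3/4) → [665/4, 4123/48, 4903/48]
= [166, 86, 102]


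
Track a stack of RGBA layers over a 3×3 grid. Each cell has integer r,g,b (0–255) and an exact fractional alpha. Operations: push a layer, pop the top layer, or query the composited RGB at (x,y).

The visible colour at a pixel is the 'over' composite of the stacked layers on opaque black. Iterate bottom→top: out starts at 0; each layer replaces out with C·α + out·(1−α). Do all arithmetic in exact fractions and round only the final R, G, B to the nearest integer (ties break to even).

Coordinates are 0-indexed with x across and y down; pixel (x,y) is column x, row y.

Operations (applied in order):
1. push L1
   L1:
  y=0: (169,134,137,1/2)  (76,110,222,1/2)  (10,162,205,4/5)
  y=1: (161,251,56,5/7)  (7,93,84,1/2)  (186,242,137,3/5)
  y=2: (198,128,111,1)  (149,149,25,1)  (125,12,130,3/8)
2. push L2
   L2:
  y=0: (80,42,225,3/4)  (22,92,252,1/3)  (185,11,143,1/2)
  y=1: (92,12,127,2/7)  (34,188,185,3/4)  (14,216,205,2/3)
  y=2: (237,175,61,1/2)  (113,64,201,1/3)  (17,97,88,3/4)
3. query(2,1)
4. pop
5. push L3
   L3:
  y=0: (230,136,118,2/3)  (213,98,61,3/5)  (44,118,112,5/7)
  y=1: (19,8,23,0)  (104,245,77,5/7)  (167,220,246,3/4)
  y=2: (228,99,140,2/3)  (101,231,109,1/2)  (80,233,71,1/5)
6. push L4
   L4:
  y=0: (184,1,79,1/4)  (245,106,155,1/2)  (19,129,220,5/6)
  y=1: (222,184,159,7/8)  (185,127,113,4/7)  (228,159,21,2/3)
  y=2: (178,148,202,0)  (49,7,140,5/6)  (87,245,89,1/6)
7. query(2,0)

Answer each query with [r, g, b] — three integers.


at x=2,y=1 over L1,L2:
after L1 α=3/5: [558/5, 726/5, 411/5]
after L2 α=2/3: [698/15, 962/5, 2461/15]
rounded: [47, 192, 164]

at x=2,y=0 over L1,L3,L4:
+L1 (α=4/5) → [8, 648/5, 164]
+L3 (α=5/7) → [236/7, 4246/35, 888/7]
+L4 (α=5/6) → [901/42, 26821/210, 4294/21]
rounded: [21, 128, 204]


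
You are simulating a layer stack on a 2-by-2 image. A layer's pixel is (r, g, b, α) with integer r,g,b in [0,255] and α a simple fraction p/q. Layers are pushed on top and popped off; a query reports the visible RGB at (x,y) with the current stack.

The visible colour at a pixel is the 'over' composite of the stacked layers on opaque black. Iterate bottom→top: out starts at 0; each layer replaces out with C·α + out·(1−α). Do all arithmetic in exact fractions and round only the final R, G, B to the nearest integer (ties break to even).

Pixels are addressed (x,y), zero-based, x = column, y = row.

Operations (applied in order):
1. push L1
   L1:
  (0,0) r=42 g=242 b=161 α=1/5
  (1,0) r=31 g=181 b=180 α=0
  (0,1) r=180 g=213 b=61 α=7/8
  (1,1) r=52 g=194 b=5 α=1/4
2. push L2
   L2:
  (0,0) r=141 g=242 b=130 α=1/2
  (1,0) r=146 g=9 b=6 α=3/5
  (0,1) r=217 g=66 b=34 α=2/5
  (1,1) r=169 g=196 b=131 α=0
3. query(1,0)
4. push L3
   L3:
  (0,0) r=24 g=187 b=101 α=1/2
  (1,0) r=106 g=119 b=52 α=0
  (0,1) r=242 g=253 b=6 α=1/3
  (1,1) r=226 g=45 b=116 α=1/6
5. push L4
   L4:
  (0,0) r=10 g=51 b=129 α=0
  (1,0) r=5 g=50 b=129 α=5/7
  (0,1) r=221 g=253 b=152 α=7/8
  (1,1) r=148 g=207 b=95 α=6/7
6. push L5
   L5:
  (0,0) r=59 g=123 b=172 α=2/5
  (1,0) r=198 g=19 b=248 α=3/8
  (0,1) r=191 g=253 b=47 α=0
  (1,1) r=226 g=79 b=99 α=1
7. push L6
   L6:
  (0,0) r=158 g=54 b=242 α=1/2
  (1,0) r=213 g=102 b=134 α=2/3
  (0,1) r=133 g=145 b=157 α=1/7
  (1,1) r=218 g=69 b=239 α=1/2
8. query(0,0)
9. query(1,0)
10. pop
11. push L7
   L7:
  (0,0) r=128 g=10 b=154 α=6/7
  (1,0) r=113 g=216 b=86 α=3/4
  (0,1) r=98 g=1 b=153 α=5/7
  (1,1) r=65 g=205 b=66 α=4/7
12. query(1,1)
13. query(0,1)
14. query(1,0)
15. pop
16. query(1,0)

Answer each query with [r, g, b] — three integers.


(1,0) stack=L1,L2; from [0,0,0]:
L1 α=0: [0, 0, 0]
L2 α=3/5: [438/5, 27/5, 18/5]
→ [88, 5, 4]

query (0,0) [L1,L2,L3,L4,L5,L6] — begin 0,0,0
+L1 (α=1/5) → [42/5, 242/5, 161/5]
+L2 (α=1/2) → [747/10, 726/5, 811/10]
+L3 (α=1/2) → [987/20, 1661/10, 1821/20]
+L4 (α=0) → [987/20, 1661/10, 1821/20]
+L5 (α=2/5) → [5321/100, 7443/50, 12343/100]
+L6 (α=1/2) → [21121/200, 10143/100, 36543/200]
→ [106, 101, 183]

(1,0) stack=L1,L2,L3,L4,L5,L6; from [0,0,0]:
L1 α=0: [0, 0, 0]
L2 α=3/5: [438/5, 27/5, 18/5]
L3 α=0: [438/5, 27/5, 18/5]
L4 α=5/7: [143/5, 1304/35, 3261/35]
L5 α=3/8: [737/8, 1703/56, 8469/56]
L6 α=2/3: [4145/24, 13127/168, 23477/168]
rounded: [173, 78, 140]

at x=1,y=1 over L1,L2,L3,L4,L5,L7:
after L1 α=1/4: [13, 97/2, 5/4]
after L2 α=0: [13, 97/2, 5/4]
after L3 α=1/6: [97/2, 575/12, 163/8]
after L4 α=6/7: [1873/14, 15479/84, 4723/56]
after L5 α=1: [226, 79, 99]
after L7 α=4/7: [134, 151, 561/7]
= [134, 151, 80]

query (0,1) [L1,L2,L3,L4,L5,L7] — begin 0,0,0
L1 α=7/8: [315/2, 1491/8, 427/8]
L2 α=2/5: [1813/10, 5529/40, 365/8]
L3 α=1/3: [3023/15, 10589/60, 389/12]
L4 α=7/8: [6557/30, 116849/480, 13157/96]
L5 α=0: [6557/30, 116849/480, 13157/96]
L7 α=5/7: [13907/105, 118049/1680, 49877/336]
= [132, 70, 148]

query (1,0) [L1,L2,L3,L4,L5,L7] — begin 0,0,0
L1 α=0: [0, 0, 0]
L2 α=3/5: [438/5, 27/5, 18/5]
L3 α=0: [438/5, 27/5, 18/5]
L4 α=5/7: [143/5, 1304/35, 3261/35]
L5 α=3/8: [737/8, 1703/56, 8469/56]
L7 α=3/4: [3449/32, 37991/224, 22917/224]
= [108, 170, 102]

query (1,0) [L1,L2,L3,L4,L5] — begin 0,0,0
+L1 (α=0) → [0, 0, 0]
+L2 (α=3/5) → [438/5, 27/5, 18/5]
+L3 (α=0) → [438/5, 27/5, 18/5]
+L4 (α=5/7) → [143/5, 1304/35, 3261/35]
+L5 (α=3/8) → [737/8, 1703/56, 8469/56]
→ [92, 30, 151]


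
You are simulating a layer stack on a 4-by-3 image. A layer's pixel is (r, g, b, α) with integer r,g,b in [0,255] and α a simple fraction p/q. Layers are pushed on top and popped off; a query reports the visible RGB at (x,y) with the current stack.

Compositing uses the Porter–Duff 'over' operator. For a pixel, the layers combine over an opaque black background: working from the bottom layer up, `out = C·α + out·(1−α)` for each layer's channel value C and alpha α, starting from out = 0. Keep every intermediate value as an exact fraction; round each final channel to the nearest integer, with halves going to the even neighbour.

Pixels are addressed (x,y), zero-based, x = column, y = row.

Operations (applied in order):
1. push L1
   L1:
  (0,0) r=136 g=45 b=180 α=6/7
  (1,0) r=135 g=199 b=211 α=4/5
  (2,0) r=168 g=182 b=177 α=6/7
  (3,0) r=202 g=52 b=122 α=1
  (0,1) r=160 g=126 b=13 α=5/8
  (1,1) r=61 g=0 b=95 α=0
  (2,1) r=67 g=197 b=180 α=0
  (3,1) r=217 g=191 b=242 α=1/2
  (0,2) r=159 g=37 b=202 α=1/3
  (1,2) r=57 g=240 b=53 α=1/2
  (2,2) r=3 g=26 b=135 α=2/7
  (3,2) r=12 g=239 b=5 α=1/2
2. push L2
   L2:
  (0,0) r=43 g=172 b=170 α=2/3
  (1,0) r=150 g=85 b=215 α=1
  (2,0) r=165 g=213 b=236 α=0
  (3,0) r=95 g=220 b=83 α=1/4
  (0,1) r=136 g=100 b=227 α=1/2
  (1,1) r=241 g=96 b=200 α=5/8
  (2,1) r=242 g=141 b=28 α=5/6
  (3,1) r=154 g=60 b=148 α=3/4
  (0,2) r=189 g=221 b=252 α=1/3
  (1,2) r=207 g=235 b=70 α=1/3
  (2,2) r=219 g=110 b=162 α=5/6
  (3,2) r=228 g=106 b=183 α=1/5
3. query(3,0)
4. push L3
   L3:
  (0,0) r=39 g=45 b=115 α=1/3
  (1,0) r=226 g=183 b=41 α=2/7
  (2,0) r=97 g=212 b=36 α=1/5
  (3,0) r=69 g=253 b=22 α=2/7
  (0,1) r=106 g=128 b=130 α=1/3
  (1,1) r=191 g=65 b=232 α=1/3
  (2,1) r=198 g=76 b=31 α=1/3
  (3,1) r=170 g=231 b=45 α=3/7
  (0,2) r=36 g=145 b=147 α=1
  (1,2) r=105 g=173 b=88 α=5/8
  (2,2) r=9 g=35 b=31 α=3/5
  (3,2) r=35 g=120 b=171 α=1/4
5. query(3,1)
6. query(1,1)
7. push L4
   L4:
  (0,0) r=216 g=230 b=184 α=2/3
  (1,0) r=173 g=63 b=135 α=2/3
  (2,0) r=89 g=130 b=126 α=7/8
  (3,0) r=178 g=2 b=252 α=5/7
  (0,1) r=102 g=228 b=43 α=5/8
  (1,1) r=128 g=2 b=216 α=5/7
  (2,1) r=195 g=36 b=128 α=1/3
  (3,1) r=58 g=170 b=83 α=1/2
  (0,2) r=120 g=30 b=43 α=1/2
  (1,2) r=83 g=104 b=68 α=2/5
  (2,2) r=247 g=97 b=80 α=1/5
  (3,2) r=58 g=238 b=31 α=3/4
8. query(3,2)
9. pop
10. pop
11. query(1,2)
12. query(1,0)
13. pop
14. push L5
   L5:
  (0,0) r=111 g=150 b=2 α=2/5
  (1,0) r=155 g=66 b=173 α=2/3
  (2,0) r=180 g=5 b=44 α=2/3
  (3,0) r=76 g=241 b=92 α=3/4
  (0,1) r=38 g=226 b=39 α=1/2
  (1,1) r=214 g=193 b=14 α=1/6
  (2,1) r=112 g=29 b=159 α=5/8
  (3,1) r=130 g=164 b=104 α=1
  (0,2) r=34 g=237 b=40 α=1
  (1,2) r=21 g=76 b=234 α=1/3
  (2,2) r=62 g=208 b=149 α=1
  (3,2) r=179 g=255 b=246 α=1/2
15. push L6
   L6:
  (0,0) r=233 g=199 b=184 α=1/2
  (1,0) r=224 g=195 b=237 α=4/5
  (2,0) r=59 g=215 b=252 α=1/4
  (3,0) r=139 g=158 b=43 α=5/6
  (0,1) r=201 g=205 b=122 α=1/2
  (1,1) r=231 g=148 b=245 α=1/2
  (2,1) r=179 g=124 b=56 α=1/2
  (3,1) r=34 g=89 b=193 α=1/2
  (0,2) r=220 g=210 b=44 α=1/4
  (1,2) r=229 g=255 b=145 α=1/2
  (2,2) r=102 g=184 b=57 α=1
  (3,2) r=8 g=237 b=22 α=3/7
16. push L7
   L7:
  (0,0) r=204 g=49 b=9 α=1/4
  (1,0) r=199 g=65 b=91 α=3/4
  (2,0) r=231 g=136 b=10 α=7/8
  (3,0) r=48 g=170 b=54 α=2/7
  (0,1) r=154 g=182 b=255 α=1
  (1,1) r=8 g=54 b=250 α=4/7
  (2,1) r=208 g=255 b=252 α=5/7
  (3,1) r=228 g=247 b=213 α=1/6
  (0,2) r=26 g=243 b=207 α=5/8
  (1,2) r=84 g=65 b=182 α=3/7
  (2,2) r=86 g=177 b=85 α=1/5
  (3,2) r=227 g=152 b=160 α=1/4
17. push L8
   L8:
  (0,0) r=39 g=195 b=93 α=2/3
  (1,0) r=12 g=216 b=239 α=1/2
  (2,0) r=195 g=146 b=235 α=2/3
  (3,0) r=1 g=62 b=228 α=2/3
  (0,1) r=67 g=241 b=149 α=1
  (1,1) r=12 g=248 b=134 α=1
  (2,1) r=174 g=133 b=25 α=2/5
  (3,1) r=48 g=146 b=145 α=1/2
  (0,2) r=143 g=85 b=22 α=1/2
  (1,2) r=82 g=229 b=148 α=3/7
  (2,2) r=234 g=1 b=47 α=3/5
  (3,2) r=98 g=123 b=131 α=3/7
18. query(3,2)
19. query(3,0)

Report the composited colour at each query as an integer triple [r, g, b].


at x=3,y=0 over L1,L2:
+L1 (α=1) → [202, 52, 122]
+L2 (α=1/4) → [701/4, 94, 449/4]
→ [175, 94, 112]

query (3,1) [L1,L2,L3] — begin 0,0,0
+L1 (α=1/2) → [217/2, 191/2, 121]
+L2 (α=3/4) → [1141/8, 551/8, 565/4]
+L3 (α=3/7) → [2161/14, 1937/14, 100]
= [154, 138, 100]

query (1,1) [L1,L2,L3] — begin 0,0,0
+L1 (α=0) → [0, 0, 0]
+L2 (α=5/8) → [1205/8, 60, 125]
+L3 (α=1/3) → [1969/12, 185/3, 482/3]
rounded: [164, 62, 161]

(3,2) stack=L1,L2,L3,L4; from [0,0,0]:
+L1 (α=1/2) → [6, 239/2, 5/2]
+L2 (α=1/5) → [252/5, 584/5, 193/5]
+L3 (α=1/4) → [931/20, 588/5, 717/10]
+L4 (α=3/4) → [4411/80, 2079/10, 1647/40]
rounded: [55, 208, 41]

(1,2) stack=L1,L2; from [0,0,0]:
after L1 α=1/2: [57/2, 120, 53/2]
after L2 α=1/3: [88, 475/3, 41]
= [88, 158, 41]

query (1,0) [L1,L2] — begin 0,0,0
+L1 (α=4/5) → [108, 796/5, 844/5]
+L2 (α=1) → [150, 85, 215]
rounded: [150, 85, 215]

at x=3,y=2 over L1,L5,L6,L7,L8:
after L1 α=1/2: [6, 239/2, 5/2]
after L5 α=1/2: [185/2, 749/4, 497/4]
after L6 α=3/7: [394/7, 1460/7, 563/7]
after L7 α=1/4: [2771/28, 1361/7, 2809/28]
after L8 α=3/7: [4829/49, 8027/49, 5560/49]
→ [99, 164, 113]

(3,0) stack=L1,L5,L6,L7,L8; from [0,0,0]:
after L1 α=1: [202, 52, 122]
after L5 α=3/4: [215/2, 775/4, 199/2]
after L6 α=5/6: [535/4, 3935/24, 629/12]
after L7 α=2/7: [437/4, 27835/168, 4441/84]
after L8 α=2/3: [445/12, 48667/504, 42745/252]
rounded: [37, 97, 170]


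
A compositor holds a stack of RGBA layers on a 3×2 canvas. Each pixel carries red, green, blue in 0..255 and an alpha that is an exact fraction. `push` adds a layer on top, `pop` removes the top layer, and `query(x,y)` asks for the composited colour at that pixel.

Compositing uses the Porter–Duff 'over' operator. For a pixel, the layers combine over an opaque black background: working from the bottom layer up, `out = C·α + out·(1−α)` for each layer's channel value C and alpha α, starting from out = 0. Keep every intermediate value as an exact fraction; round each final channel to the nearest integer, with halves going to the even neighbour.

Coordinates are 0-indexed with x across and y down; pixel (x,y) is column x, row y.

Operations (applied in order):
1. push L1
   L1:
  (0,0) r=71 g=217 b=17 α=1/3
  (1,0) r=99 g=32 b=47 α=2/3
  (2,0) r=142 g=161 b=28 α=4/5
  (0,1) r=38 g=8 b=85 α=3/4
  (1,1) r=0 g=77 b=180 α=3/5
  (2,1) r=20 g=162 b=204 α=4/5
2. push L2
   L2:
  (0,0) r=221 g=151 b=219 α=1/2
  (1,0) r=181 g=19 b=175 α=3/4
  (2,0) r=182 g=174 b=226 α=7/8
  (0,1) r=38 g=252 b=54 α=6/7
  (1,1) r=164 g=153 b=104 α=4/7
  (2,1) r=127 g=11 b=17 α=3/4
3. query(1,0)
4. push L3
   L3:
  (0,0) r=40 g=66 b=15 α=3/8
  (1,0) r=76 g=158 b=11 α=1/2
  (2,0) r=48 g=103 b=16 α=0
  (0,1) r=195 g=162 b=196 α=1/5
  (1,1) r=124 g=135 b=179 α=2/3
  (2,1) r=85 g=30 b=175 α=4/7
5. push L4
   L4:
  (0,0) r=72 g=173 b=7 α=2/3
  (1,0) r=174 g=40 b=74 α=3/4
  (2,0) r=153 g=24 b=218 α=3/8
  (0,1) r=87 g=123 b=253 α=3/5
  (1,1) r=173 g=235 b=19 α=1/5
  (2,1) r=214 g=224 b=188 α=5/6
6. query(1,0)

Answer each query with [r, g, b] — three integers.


query (1,0) [L1,L2] — begin 0,0,0
+L1 (α=2/3) → [66, 64/3, 94/3]
+L2 (α=3/4) → [609/4, 235/12, 1669/12]
rounded: [152, 20, 139]

(1,0) stack=L1,L2,L3,L4; from [0,0,0]:
L1 α=2/3: [66, 64/3, 94/3]
L2 α=3/4: [609/4, 235/12, 1669/12]
L3 α=1/2: [913/8, 2131/24, 1801/24]
L4 α=3/4: [5089/32, 5011/96, 7129/96]
rounded: [159, 52, 74]


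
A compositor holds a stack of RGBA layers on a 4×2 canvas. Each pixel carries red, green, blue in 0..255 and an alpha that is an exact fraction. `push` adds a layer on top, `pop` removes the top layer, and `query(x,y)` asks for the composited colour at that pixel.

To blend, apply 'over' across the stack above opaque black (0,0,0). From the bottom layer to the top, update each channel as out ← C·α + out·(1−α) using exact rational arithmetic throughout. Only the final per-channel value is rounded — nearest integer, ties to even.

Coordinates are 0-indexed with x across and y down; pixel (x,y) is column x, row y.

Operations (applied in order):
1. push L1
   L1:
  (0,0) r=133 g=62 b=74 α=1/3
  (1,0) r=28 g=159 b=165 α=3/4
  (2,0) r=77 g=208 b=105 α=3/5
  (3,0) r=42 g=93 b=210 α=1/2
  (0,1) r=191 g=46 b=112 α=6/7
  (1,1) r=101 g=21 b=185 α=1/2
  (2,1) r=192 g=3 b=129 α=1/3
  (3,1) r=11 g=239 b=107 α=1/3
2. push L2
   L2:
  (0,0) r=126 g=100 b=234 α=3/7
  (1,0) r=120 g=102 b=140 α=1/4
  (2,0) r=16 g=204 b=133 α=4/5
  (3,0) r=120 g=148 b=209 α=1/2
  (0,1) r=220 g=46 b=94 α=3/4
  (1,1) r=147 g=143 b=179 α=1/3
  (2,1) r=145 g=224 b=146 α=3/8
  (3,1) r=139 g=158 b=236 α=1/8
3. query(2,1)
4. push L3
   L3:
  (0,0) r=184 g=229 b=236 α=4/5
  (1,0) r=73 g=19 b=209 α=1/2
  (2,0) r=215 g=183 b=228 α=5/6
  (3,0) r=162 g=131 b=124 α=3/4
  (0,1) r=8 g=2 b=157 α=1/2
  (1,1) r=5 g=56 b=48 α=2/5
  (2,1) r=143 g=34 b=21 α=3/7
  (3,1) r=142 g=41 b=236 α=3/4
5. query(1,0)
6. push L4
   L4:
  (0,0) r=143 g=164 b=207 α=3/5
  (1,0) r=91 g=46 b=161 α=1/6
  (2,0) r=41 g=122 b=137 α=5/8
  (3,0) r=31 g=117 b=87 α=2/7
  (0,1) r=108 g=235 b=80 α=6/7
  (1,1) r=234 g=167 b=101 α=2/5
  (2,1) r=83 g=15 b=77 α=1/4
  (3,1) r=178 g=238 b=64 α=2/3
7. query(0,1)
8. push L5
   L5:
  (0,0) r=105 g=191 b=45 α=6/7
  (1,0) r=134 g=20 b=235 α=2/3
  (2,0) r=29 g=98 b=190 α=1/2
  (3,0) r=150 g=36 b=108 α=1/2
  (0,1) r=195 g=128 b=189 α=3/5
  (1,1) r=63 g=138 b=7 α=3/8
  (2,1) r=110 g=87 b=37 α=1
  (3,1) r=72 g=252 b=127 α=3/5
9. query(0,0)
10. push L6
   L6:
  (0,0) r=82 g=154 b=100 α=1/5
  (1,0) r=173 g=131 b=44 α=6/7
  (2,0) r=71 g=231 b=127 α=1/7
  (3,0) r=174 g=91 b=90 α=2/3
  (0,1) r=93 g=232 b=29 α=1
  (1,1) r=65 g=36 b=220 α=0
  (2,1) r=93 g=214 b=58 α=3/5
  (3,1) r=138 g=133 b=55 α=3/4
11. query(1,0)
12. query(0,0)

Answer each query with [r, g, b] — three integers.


query (2,1) [L1,L2] — begin 0,0,0
L1 α=1/3: [64, 1, 43]
L2 α=3/8: [755/8, 677/8, 653/8]
rounded: [94, 85, 82]

(1,0) stack=L1,L2,L3; from [0,0,0]:
+L1 (α=3/4) → [21, 477/4, 495/4]
+L2 (α=1/4) → [183/4, 1839/16, 2045/16]
+L3 (α=1/2) → [475/8, 2143/32, 5389/32]
→ [59, 67, 168]

at x=0,y=1 over L1,L2,L3,L4:
L1 α=6/7: [1146/7, 276/7, 96]
L2 α=3/4: [2883/14, 621/14, 189/2]
L3 α=1/2: [2995/28, 649/28, 503/4]
L4 α=6/7: [21139/196, 40129/196, 2423/28]
= [108, 205, 87]

at x=0,y=0 over L1,L2,L3,L4,L5:
after L1 α=1/3: [133/3, 62/3, 74/3]
after L2 α=3/7: [238/3, 164/3, 2402/21]
after L3 α=4/5: [2446/15, 2912/15, 22226/105]
after L4 α=3/5: [11327/75, 13204/75, 109657/525]
after L5 α=6/7: [58577/525, 99154/525, 251407/3675]
rounded: [112, 189, 68]

(1,0) stack=L1,L2,L3,L4,L5,L6; from [0,0,0]:
+L1 (α=3/4) → [21, 477/4, 495/4]
+L2 (α=1/4) → [183/4, 1839/16, 2045/16]
+L3 (α=1/2) → [475/8, 2143/32, 5389/32]
+L4 (α=1/6) → [3103/48, 12187/192, 10699/64]
+L5 (α=2/3) → [15967/144, 19867/576, 13593/64]
+L6 (α=6/7) → [165439/1008, 472603/4032, 30489/448]
rounded: [164, 117, 68]

at x=0,y=0 over L1,L2,L3,L4,L5,L6:
+L1 (α=1/3) → [133/3, 62/3, 74/3]
+L2 (α=3/7) → [238/3, 164/3, 2402/21]
+L3 (α=4/5) → [2446/15, 2912/15, 22226/105]
+L4 (α=3/5) → [11327/75, 13204/75, 109657/525]
+L5 (α=6/7) → [58577/525, 99154/525, 251407/3675]
+L6 (α=1/5) → [277358/2625, 477466/2625, 1373128/18375]
→ [106, 182, 75]


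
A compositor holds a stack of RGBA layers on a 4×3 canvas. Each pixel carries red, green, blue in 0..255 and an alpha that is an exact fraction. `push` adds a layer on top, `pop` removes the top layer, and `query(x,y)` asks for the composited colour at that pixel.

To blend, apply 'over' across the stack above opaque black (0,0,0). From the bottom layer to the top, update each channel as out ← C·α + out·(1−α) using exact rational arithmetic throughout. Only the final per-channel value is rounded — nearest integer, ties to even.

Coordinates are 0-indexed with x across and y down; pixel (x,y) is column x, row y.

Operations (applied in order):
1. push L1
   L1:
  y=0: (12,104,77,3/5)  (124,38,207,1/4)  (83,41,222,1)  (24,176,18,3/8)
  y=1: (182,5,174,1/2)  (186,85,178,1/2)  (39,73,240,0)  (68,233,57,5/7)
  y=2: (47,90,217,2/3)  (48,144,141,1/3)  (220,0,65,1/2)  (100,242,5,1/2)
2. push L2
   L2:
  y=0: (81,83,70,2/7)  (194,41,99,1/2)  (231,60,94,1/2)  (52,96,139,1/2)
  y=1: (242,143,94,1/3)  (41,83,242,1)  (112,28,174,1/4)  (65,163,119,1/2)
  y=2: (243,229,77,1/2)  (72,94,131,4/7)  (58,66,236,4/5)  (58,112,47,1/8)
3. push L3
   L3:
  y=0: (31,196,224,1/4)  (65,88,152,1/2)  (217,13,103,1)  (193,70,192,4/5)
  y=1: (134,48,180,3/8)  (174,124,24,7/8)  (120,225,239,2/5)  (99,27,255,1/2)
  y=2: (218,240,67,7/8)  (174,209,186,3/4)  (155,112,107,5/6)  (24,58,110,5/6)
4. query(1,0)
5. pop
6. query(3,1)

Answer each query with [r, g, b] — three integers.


(1,0) stack=L1,L2,L3; from [0,0,0]:
L1 α=1/4: [31, 19/2, 207/4]
L2 α=1/2: [225/2, 101/4, 603/8]
L3 α=1/2: [355/4, 453/8, 1819/16]
= [89, 57, 114]

query (3,1) [L1,L2] — begin 0,0,0
+L1 (α=5/7) → [340/7, 1165/7, 285/7]
+L2 (α=1/2) → [795/14, 1153/7, 559/7]
rounded: [57, 165, 80]


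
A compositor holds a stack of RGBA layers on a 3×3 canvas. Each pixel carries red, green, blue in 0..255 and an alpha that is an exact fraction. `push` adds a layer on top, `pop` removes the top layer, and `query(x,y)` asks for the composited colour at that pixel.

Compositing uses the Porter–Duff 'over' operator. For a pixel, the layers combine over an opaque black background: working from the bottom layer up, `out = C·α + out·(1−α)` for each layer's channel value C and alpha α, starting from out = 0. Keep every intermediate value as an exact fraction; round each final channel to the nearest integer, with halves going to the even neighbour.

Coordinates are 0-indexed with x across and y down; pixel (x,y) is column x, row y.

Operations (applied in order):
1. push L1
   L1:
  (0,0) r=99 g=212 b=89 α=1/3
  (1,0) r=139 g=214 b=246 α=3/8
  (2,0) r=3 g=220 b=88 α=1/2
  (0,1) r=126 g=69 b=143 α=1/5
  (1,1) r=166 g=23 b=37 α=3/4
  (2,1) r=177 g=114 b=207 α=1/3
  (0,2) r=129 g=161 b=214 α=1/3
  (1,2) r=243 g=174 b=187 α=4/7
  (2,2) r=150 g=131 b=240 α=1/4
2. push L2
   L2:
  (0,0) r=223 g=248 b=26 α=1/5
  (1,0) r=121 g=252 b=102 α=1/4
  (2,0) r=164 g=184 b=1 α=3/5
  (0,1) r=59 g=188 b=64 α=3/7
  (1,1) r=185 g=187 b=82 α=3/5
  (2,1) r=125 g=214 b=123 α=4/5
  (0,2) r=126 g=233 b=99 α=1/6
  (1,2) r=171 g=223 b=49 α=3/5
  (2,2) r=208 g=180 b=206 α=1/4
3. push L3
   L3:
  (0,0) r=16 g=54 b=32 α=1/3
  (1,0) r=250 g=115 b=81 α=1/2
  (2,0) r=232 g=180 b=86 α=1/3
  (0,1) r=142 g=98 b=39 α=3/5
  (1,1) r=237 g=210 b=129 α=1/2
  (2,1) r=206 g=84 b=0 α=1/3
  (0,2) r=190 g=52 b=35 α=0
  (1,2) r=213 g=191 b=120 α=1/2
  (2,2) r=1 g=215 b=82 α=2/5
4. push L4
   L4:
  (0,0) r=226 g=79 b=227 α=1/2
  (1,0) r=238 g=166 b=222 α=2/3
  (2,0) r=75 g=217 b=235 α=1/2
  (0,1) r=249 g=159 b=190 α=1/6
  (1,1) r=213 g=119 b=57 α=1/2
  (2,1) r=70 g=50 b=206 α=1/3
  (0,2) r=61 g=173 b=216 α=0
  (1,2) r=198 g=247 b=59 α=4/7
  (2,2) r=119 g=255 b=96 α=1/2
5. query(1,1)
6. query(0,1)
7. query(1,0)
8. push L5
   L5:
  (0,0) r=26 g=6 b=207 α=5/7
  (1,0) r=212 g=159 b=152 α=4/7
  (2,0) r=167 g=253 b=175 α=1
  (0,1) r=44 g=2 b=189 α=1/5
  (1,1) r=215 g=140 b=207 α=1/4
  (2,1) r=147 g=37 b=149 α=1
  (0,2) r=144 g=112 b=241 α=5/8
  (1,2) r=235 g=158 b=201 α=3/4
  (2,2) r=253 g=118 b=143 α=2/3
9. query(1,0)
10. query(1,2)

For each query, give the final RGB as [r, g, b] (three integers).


at x=1,y=1 over L1,L2,L3,L4:
L1 α=3/4: [249/2, 69/4, 111/4]
L2 α=3/5: [804/5, 1191/10, 603/10]
L3 α=1/2: [1989/10, 3291/20, 1893/20]
L4 α=1/2: [4119/20, 5671/40, 3033/40]
→ [206, 142, 76]

at x=0,y=1 over L1,L2,L3,L4:
L1 α=1/5: [126/5, 69/5, 143/5]
L2 α=3/7: [1389/35, 3096/35, 1532/35]
L3 α=3/5: [17688/175, 16482/175, 7159/175]
L4 α=1/6: [8801/70, 7349/70, 4603/70]
rounded: [126, 105, 66]

query (1,0) [L1,L2,L3,L4] — begin 0,0,0
+L1 (α=3/8) → [417/8, 321/4, 369/4]
+L2 (α=1/4) → [2219/32, 1971/16, 1515/16]
+L3 (α=1/2) → [10219/64, 3811/32, 2811/32]
+L4 (α=2/3) → [13561/64, 14435/96, 5673/32]
= [212, 150, 177]

(1,0) stack=L1,L2,L3,L4,L5; from [0,0,0]:
after L1 α=3/8: [417/8, 321/4, 369/4]
after L2 α=1/4: [2219/32, 1971/16, 1515/16]
after L3 α=1/2: [10219/64, 3811/32, 2811/32]
after L4 α=2/3: [13561/64, 14435/96, 5673/32]
after L5 α=4/7: [13565/64, 34787/224, 36475/224]
→ [212, 155, 163]

(1,2) stack=L1,L2,L3,L4,L5; from [0,0,0]:
after L1 α=4/7: [972/7, 696/7, 748/7]
after L2 α=3/5: [1107/7, 1215/7, 505/7]
after L3 α=1/2: [1299/7, 1276/7, 1345/14]
after L4 α=4/7: [9441/49, 10744/49, 7339/98]
after L5 α=3/4: [21993/98, 16985/98, 66433/392]
→ [224, 173, 169]


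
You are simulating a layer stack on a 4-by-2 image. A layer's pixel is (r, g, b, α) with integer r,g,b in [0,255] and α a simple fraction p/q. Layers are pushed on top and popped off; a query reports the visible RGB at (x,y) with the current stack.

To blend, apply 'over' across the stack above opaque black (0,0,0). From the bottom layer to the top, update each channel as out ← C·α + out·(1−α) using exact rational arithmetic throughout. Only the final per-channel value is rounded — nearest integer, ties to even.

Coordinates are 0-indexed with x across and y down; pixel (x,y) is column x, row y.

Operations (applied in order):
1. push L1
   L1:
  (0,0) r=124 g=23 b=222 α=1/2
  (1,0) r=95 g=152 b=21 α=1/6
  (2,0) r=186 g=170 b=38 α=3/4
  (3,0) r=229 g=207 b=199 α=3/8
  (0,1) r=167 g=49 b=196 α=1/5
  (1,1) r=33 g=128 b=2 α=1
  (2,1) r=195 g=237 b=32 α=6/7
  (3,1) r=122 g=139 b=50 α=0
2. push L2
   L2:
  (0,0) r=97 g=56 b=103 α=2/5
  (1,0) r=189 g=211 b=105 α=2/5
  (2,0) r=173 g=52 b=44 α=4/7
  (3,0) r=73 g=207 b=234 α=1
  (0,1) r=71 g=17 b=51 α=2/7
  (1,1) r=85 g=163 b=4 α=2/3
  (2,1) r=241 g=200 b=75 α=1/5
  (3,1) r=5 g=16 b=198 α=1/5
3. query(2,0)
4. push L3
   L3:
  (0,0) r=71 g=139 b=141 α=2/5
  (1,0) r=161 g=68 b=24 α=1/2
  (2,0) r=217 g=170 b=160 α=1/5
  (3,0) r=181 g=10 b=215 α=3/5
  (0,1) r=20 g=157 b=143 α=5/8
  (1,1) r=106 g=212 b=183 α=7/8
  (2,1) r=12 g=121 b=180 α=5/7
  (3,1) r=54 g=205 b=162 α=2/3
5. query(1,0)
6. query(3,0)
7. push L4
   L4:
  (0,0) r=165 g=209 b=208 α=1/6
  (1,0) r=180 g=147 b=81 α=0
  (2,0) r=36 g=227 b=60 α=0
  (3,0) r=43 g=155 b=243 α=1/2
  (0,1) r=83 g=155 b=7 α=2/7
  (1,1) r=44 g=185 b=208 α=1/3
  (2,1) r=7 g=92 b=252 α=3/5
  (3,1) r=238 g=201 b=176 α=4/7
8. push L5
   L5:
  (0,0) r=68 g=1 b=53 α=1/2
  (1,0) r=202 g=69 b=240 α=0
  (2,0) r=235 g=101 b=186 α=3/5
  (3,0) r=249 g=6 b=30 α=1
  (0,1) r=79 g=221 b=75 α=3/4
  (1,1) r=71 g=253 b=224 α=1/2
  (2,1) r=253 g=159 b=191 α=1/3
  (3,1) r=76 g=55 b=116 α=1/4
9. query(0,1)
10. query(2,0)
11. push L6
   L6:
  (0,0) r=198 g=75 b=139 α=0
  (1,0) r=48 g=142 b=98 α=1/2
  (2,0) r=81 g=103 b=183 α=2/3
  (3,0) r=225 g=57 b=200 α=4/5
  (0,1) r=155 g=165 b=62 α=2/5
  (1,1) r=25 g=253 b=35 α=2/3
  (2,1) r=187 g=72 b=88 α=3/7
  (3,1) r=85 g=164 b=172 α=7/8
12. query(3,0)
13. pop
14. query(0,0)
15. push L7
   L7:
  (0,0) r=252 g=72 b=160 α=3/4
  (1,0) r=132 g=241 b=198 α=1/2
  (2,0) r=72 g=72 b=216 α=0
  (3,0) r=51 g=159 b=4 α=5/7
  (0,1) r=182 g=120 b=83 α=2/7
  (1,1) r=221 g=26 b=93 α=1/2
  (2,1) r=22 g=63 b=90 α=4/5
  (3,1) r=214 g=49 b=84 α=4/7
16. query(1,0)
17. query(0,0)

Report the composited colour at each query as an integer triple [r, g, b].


(2,0) stack=L1,L2; from [0,0,0]:
L1 α=3/4: [279/2, 255/2, 57/2]
L2 α=4/7: [2221/14, 1181/14, 523/14]
= [159, 84, 37]

query (1,0) [L1,L2,L3] — begin 0,0,0
after L1 α=1/6: [95/6, 76/3, 7/2]
after L2 α=2/5: [851/10, 498/5, 441/10]
after L3 α=1/2: [2461/20, 419/5, 681/20]
rounded: [123, 84, 34]

(3,0) stack=L1,L2,L3; from [0,0,0]:
after L1 α=3/8: [687/8, 621/8, 597/8]
after L2 α=1: [73, 207, 234]
after L3 α=3/5: [689/5, 444/5, 1113/5]
= [138, 89, 223]

(0,1) stack=L1,L2,L3,L4,L5; from [0,0,0]:
after L1 α=1/5: [167/5, 49/5, 196/5]
after L2 α=2/7: [309/7, 83/7, 298/7]
after L3 α=5/8: [1627/56, 718/7, 5899/56]
after L4 α=2/7: [17431/392, 5760/49, 30279/392]
after L5 α=3/4: [110335/1568, 38247/196, 118479/1568]
rounded: [70, 195, 76]

query (2,0) [L1,L2,L3,L4,L5] — begin 0,0,0
+L1 (α=3/4) → [279/2, 255/2, 57/2]
+L2 (α=4/7) → [2221/14, 1181/14, 523/14]
+L3 (α=1/5) → [5961/35, 3552/35, 2166/35]
+L4 (α=0) → [5961/35, 3552/35, 2166/35]
+L5 (α=3/5) → [36597/175, 17709/175, 23862/175]
= [209, 101, 136]

(3,0) stack=L1,L2,L3,L4,L5,L6; from [0,0,0]:
after L1 α=3/8: [687/8, 621/8, 597/8]
after L2 α=1: [73, 207, 234]
after L3 α=3/5: [689/5, 444/5, 1113/5]
after L4 α=1/2: [452/5, 1219/10, 1164/5]
after L5 α=1: [249, 6, 30]
after L6 α=4/5: [1149/5, 234/5, 166]
rounded: [230, 47, 166]

at x=0,y=0 over L1,L2,L3,L4,L5:
+L1 (α=1/2) → [62, 23/2, 111]
+L2 (α=2/5) → [76, 293/10, 539/5]
+L3 (α=2/5) → [74, 3659/50, 3027/25]
+L4 (α=1/6) → [535/6, 5749/60, 4067/30]
+L5 (α=1/2) → [943/12, 5809/120, 5657/60]
rounded: [79, 48, 94]

(1,0) stack=L1,L2,L3,L4,L5,L7; from [0,0,0]:
L1 α=1/6: [95/6, 76/3, 7/2]
L2 α=2/5: [851/10, 498/5, 441/10]
L3 α=1/2: [2461/20, 419/5, 681/20]
L4 α=0: [2461/20, 419/5, 681/20]
L5 α=0: [2461/20, 419/5, 681/20]
L7 α=1/2: [5101/40, 812/5, 4641/40]
rounded: [128, 162, 116]

(0,0) stack=L1,L2,L3,L4,L5,L7; from [0,0,0]:
+L1 (α=1/2) → [62, 23/2, 111]
+L2 (α=2/5) → [76, 293/10, 539/5]
+L3 (α=2/5) → [74, 3659/50, 3027/25]
+L4 (α=1/6) → [535/6, 5749/60, 4067/30]
+L5 (α=1/2) → [943/12, 5809/120, 5657/60]
+L7 (α=3/4) → [10015/48, 31729/480, 34457/240]
rounded: [209, 66, 144]


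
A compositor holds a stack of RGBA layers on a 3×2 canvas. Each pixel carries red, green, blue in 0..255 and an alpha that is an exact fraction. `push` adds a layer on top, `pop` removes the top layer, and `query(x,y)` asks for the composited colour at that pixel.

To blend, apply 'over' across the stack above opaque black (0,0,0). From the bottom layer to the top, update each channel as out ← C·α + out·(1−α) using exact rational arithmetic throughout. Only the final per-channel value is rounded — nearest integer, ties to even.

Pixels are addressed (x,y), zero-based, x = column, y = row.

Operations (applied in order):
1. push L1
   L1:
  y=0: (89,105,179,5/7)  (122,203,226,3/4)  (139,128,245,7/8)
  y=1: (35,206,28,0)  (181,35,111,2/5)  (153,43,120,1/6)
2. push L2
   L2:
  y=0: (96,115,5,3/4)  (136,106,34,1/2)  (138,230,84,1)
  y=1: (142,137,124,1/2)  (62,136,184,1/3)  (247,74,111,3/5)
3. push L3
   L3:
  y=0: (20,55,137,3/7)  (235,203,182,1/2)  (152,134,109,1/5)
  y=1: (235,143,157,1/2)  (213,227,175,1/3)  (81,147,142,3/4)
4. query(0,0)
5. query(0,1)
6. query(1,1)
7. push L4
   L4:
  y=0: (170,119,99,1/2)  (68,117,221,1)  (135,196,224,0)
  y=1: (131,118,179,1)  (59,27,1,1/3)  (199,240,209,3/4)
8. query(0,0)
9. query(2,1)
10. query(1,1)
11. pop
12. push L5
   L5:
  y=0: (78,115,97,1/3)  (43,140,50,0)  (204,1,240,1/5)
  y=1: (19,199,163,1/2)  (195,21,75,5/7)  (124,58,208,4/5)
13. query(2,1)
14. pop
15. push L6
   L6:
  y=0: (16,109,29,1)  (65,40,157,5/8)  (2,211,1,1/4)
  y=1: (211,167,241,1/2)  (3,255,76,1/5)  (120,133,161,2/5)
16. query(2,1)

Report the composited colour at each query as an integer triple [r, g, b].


query (0,0) [L1,L2,L3] — begin 0,0,0
after L1 α=5/7: [445/7, 75, 895/7]
after L2 α=3/4: [2461/28, 105, 250/7]
after L3 α=3/7: [2881/49, 585/7, 3877/49]
→ [59, 84, 79]

(0,1) stack=L1,L2,L3; from [0,0,0]:
L1 α=0: [0, 0, 0]
L2 α=1/2: [71, 137/2, 62]
L3 α=1/2: [153, 423/4, 219/2]
rounded: [153, 106, 110]

query (1,1) [L1,L2,L3] — begin 0,0,0
L1 α=2/5: [362/5, 14, 222/5]
L2 α=1/3: [1034/15, 164/3, 1364/15]
L3 α=1/3: [5263/45, 1009/9, 5353/45]
= [117, 112, 119]

query (0,0) [L1,L2,L3,L4] — begin 0,0,0
L1 α=5/7: [445/7, 75, 895/7]
L2 α=3/4: [2461/28, 105, 250/7]
L3 α=3/7: [2881/49, 585/7, 3877/49]
L4 α=1/2: [11211/98, 709/7, 4364/49]
→ [114, 101, 89]

at x=2,y=1 over L1,L2,L3,L4:
+L1 (α=1/6) → [51/2, 43/6, 20]
+L2 (α=3/5) → [792/5, 709/15, 373/5]
+L3 (α=3/4) → [2007/20, 1831/15, 2503/20]
+L4 (α=3/4) → [13947/80, 12631/60, 15043/80]
= [174, 211, 188]

(1,1) stack=L1,L2,L3,L4; from [0,0,0]:
+L1 (α=2/5) → [362/5, 14, 222/5]
+L2 (α=1/3) → [1034/15, 164/3, 1364/15]
+L3 (α=1/3) → [5263/45, 1009/9, 5353/45]
+L4 (α=1/3) → [13181/135, 2261/27, 10751/135]
rounded: [98, 84, 80]

query (2,1) [L1,L2,L3,L5] — begin 0,0,0
+L1 (α=1/6) → [51/2, 43/6, 20]
+L2 (α=3/5) → [792/5, 709/15, 373/5]
+L3 (α=3/4) → [2007/20, 1831/15, 2503/20]
+L5 (α=4/5) → [11927/100, 5311/75, 19143/100]
rounded: [119, 71, 191]

at x=2,y=1 over L1,L2,L3,L6:
L1 α=1/6: [51/2, 43/6, 20]
L2 α=3/5: [792/5, 709/15, 373/5]
L3 α=3/4: [2007/20, 1831/15, 2503/20]
L6 α=2/5: [10821/100, 3161/25, 13949/100]
rounded: [108, 126, 139]
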